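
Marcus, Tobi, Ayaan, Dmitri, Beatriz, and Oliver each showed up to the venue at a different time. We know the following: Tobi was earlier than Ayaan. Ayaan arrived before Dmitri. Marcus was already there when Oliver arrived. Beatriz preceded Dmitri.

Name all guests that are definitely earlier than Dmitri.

Directly stated before Dmitri: Ayaan and Beatriz.
Tobi reaches Dmitri via Tobi → Ayaan → Dmitri.
No chain forces Marcus (or any of the others) ahead of Dmitri.

Ayaan, Beatriz, Tobi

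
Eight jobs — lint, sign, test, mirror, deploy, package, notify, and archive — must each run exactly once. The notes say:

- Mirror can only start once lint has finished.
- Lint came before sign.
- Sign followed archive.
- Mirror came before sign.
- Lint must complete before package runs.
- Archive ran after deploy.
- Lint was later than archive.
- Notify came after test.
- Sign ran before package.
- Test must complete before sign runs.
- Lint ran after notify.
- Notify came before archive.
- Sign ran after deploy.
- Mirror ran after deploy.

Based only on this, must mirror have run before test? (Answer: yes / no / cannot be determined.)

Tracing the constraints gives test → notify → lint → mirror, so test must come before mirror.
That means mirror cannot be before test.

no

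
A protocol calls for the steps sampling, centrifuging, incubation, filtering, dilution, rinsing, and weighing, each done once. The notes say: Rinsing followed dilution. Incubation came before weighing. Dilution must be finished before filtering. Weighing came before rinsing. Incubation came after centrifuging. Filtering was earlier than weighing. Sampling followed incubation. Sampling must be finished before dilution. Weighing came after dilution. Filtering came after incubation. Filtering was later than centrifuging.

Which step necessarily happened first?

centrifuging

Centrifuging has a chain of constraints placing it before every other step, so centrifuging must be first.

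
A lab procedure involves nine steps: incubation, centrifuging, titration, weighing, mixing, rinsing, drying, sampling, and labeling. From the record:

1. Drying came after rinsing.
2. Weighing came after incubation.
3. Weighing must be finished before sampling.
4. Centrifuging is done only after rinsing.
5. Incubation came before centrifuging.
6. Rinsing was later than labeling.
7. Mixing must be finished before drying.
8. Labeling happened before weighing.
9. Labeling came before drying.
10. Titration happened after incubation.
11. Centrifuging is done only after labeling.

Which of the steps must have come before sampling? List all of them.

incubation, labeling, weighing

Directly stated before sampling: weighing.
Incubation reaches sampling via incubation → weighing → sampling.
Labeling reaches sampling via labeling → weighing → sampling.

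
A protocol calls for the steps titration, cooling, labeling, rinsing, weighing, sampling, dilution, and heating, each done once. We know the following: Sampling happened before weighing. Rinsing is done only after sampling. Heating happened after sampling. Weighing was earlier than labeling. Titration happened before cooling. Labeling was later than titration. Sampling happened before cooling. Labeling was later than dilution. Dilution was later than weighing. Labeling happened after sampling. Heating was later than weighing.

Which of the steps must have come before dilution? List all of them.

Directly stated before dilution: weighing.
Sampling reaches dilution via sampling → weighing → dilution.

sampling, weighing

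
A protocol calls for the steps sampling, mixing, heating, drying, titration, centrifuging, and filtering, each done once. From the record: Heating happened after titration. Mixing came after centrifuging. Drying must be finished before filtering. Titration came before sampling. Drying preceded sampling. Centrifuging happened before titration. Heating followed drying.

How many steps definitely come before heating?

3

Directly stated before heating: drying and titration.
Centrifuging reaches heating via centrifuging → titration → heating.
That's centrifuging, drying, and titration — 3 in all.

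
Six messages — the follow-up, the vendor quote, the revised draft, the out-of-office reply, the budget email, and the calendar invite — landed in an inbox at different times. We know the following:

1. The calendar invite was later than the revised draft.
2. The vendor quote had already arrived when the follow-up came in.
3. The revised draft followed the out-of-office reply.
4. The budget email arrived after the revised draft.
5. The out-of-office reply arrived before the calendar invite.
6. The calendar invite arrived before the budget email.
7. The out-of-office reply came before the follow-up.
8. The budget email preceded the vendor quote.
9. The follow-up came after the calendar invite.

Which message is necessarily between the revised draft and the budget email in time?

Tracing the constraints gives the revised draft → the calendar invite → the budget email, so the calendar invite sits after the revised draft and before the budget email.
No other message is forced both after the revised draft and before the budget email.

the calendar invite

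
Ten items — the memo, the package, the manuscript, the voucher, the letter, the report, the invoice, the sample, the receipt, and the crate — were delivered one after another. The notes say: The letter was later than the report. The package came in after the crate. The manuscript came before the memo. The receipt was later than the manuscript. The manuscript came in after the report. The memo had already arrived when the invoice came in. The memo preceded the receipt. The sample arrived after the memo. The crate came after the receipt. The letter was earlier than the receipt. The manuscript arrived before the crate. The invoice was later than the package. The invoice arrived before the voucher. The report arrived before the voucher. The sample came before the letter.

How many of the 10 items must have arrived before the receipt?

5

Directly stated before the receipt: the letter, the manuscript, and the memo.
The report reaches the receipt via the report → the letter → the receipt.
The sample reaches the receipt via the sample → the letter → the receipt.
No chain forces the crate (or any of the others) ahead of the receipt.
That's the letter, the manuscript, the memo, the report, and the sample — 5 in all.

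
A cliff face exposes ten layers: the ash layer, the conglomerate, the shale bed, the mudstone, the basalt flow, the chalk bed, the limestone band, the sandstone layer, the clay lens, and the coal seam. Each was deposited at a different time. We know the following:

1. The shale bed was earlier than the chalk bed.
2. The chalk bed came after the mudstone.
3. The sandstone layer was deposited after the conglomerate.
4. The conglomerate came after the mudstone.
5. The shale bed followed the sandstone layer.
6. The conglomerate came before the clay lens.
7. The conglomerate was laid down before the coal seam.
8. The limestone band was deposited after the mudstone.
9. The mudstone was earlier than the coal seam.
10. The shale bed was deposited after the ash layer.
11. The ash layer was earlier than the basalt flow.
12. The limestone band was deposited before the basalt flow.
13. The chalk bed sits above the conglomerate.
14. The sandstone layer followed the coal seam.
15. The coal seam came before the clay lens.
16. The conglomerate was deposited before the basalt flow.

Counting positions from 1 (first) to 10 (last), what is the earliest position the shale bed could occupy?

The ash layer, the coal seam, the conglomerate, the mudstone, and the sandstone layer must all come before the shale bed — 5 forced predecessors.
Nothing else is forced ahead of the shale bed, so its earliest slot is position 5 + 1 = 6.

6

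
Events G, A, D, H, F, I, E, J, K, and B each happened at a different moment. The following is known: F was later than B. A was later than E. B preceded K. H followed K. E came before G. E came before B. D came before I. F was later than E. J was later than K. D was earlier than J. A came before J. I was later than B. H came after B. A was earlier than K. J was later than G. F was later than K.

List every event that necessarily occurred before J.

Directly stated before J: A, D, G, and K.
B reaches J via B → K → J.
E reaches J via E → G → J.
No chain forces H (or any of the others) ahead of J.

A, B, D, E, G, K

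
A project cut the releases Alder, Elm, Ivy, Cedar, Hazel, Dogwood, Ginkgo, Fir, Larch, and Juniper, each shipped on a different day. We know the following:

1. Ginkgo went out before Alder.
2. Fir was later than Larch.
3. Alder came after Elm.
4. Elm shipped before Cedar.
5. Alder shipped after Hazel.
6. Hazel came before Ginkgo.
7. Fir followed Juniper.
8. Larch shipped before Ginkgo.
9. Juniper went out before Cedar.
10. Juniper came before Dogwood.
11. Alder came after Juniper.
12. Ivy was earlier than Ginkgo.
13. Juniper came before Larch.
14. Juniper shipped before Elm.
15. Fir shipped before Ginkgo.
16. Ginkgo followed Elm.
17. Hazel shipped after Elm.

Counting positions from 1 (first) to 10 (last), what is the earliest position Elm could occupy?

Juniper must come before Elm — 1 forced predecessor.
Nothing else is forced ahead of Elm, so its earliest slot is position 1 + 1 = 2.

2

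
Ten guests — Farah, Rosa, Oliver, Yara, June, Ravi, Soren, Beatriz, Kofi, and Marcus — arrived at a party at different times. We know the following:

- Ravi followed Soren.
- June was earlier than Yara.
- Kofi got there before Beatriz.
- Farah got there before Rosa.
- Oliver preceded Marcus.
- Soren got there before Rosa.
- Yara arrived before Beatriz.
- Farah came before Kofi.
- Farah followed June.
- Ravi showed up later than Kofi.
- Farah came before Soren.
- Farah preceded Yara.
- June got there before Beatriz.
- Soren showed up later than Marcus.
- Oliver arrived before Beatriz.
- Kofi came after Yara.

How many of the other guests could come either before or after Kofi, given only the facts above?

4

Forced before Kofi: Farah, June, and Yara; forced after Kofi: Beatriz and Ravi.
That leaves Marcus, Oliver, Rosa, and Soren with no forced order relative to Kofi — 4.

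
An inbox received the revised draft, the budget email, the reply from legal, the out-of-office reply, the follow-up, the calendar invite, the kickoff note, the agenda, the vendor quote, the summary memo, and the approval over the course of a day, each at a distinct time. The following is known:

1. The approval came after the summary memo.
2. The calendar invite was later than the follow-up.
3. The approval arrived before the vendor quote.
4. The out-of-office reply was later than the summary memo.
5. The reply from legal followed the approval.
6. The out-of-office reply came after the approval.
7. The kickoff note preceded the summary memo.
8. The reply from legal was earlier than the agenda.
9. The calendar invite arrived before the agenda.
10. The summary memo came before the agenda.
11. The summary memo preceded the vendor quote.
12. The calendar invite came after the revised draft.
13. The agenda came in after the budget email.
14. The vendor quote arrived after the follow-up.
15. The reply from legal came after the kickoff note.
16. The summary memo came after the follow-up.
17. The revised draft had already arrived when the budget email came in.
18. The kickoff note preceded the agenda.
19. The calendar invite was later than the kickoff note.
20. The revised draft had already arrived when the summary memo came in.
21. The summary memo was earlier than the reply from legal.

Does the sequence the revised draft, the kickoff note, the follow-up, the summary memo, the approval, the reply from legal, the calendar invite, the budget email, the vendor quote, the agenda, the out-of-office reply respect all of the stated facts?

Check each stated constraint against the proposed order — e.g. the summary memo is ahead of the out-of-office reply; the kickoff note is ahead of the agenda. Every pair is in the required order; nothing is violated.

yes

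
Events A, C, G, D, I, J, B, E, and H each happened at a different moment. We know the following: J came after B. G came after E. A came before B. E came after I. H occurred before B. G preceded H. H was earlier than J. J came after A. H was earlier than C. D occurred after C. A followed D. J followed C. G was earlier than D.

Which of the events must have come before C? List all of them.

E, G, H, I

Directly stated before C: H.
E reaches C via E → G → H → C.
G reaches C via G → H → C.
I reaches C via I → E → G → H → C.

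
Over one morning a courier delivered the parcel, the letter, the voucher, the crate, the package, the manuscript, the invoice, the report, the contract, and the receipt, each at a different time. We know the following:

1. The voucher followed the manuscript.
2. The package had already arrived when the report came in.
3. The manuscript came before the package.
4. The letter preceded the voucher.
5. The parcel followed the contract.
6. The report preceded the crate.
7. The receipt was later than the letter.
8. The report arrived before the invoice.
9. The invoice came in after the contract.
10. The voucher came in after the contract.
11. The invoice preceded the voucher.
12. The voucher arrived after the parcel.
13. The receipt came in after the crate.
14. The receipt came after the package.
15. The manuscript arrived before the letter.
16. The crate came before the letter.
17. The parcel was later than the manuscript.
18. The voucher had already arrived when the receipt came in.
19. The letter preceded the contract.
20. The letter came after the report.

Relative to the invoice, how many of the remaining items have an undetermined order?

Forced before the invoice: the contract, the crate, the letter, the manuscript, the package, and the report; forced after the invoice: the receipt and the voucher.
That leaves the parcel with no forced order relative to the invoice — 1.

1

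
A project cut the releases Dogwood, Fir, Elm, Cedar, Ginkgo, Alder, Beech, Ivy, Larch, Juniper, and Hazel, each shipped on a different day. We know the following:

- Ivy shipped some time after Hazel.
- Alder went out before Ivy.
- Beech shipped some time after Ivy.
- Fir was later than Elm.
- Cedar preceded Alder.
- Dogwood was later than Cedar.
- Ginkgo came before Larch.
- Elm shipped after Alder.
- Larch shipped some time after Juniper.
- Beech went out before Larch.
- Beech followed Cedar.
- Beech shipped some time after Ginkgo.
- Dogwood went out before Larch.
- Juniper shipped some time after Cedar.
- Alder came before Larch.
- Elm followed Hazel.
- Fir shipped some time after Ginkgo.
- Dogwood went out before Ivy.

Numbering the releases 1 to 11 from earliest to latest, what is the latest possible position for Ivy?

Ivy must come before Beech and Larch — 2 releases forced after it.
Everything else can be placed before Ivy in some valid order, so Ivy can sit as late as position 11 − 2 = 9.

9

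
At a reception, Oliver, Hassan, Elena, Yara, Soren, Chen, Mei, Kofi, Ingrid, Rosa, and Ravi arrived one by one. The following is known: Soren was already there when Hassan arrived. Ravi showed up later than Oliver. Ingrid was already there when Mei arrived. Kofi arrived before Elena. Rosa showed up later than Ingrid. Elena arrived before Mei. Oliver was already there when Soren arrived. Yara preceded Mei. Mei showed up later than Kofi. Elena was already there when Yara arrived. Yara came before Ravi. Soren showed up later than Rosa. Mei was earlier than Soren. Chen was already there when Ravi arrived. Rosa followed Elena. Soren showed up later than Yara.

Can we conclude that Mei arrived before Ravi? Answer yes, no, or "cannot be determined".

No chain of stated constraints runs from Mei to Ravi, and none runs from Ravi to Mei either.
So the relative order of Mei and Ravi is not fixed by the given facts.

cannot be determined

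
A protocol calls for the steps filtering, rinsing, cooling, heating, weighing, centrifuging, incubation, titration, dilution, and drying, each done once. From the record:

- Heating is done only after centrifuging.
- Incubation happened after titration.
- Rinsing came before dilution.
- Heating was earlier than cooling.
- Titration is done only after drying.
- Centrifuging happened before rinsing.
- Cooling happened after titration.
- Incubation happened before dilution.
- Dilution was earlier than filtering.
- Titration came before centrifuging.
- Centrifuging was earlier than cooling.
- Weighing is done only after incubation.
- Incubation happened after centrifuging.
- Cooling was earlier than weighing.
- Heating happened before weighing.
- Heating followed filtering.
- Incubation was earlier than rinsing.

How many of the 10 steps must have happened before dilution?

5

Directly stated before dilution: incubation and rinsing.
Centrifuging reaches dilution via centrifuging → incubation → dilution.
Drying reaches dilution via drying → titration → incubation → dilution.
Titration reaches dilution via titration → incubation → dilution.
No chain forces weighing (or any of the others) ahead of dilution.
That's centrifuging, drying, incubation, rinsing, and titration — 5 in all.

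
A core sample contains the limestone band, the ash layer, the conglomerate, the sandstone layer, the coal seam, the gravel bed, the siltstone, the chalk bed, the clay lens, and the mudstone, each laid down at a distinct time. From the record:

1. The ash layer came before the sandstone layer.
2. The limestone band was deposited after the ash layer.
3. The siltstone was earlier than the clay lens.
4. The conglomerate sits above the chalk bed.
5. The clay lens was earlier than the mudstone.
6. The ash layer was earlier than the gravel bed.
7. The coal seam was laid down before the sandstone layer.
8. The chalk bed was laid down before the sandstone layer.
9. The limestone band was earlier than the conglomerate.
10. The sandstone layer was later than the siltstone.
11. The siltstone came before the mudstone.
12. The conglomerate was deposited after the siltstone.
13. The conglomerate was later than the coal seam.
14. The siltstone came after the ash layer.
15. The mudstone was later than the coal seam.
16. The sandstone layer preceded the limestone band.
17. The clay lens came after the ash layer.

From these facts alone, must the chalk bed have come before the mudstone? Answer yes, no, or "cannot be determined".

No chain of stated constraints runs from the chalk bed to the mudstone, and none runs from the mudstone to the chalk bed either.
So the relative order of the chalk bed and the mudstone is not fixed by the given facts.

cannot be determined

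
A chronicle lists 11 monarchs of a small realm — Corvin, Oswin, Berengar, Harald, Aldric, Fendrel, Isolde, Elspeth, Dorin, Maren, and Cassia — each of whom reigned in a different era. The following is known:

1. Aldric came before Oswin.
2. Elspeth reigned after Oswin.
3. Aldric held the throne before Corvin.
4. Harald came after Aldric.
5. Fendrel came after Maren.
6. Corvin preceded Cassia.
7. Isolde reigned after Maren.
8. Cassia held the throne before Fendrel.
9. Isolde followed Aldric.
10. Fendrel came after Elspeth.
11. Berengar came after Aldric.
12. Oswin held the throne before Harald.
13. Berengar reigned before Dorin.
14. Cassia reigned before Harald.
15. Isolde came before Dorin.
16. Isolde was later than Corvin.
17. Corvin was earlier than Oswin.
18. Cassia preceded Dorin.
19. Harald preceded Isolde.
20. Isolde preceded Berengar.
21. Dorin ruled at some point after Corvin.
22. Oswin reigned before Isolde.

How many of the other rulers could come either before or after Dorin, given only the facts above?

Forced before Dorin: Aldric, Berengar, Cassia, Corvin, Harald, Isolde, Maren, and Oswin.
That leaves Elspeth and Fendrel with no forced order relative to Dorin — 2.

2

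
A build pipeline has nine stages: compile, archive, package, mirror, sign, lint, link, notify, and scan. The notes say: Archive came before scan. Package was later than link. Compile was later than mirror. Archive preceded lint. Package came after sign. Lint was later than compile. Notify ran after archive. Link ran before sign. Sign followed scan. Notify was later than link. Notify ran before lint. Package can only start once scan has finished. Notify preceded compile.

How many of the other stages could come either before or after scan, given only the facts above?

Forced before scan: archive; forced after scan: package and sign.
That leaves compile, link, lint, mirror, and notify with no forced order relative to scan — 5.

5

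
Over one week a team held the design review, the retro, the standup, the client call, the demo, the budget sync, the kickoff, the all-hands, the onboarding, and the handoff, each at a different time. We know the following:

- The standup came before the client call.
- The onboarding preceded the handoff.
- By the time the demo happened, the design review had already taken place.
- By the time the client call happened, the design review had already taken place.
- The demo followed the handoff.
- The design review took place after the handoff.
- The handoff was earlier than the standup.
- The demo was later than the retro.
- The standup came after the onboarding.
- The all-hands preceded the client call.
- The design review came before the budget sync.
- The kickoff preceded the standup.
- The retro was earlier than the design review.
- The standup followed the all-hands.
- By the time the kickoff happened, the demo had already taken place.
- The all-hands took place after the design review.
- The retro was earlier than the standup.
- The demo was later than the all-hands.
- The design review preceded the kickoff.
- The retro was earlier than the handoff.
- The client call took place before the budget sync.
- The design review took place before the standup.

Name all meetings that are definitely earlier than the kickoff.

Directly stated before the kickoff: the demo and the design review.
The all-hands reaches the kickoff via the all-hands → the demo → the kickoff.
The handoff reaches the kickoff via the handoff → the demo → the kickoff.
The onboarding reaches the kickoff via the onboarding → the handoff → the demo → the kickoff.
Likewise the retro reaches the kickoff by chaining the stated constraints.

the all-hands, the demo, the design review, the handoff, the onboarding, the retro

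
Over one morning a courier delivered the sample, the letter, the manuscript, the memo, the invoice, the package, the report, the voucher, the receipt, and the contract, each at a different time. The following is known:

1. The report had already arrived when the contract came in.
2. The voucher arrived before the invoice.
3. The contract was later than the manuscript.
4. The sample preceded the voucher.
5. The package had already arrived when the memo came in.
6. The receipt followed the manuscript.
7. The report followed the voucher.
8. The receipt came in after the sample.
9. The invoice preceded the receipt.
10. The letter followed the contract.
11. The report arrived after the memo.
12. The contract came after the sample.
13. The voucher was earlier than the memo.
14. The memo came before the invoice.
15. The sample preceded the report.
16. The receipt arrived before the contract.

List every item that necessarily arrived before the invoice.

Directly stated before the invoice: the memo and the voucher.
The package reaches the invoice via the package → the memo → the invoice.
The sample reaches the invoice via the sample → the voucher → the invoice.

the memo, the package, the sample, the voucher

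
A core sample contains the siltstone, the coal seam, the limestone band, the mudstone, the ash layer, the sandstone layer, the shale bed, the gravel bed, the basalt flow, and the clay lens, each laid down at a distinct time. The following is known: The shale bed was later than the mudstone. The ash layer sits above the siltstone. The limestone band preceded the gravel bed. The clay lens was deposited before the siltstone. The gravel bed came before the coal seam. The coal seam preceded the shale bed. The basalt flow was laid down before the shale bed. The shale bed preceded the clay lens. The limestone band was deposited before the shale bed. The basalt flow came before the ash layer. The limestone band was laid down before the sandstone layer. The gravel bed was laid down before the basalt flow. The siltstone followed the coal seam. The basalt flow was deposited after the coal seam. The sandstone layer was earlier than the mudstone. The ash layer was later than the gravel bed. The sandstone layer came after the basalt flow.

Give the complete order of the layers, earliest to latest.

The constraints fix every adjacent pair, so only one ordering works:
the limestone band → the gravel bed → the coal seam → the basalt flow → the sandstone layer → the mudstone → the shale bed → the clay lens → the siltstone → the ash layer.

the limestone band, the gravel bed, the coal seam, the basalt flow, the sandstone layer, the mudstone, the shale bed, the clay lens, the siltstone, the ash layer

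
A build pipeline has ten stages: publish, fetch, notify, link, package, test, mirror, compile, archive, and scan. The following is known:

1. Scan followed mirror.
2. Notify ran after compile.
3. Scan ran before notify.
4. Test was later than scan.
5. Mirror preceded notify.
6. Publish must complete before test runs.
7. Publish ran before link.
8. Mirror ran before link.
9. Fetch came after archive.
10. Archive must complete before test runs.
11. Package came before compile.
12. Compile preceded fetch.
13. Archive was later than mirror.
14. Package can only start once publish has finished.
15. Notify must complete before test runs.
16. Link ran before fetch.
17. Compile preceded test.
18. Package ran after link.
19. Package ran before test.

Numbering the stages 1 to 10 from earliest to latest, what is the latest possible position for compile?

Compile must come before fetch, notify, and test — 3 stages forced after it.
Everything else can be placed before compile in some valid order, so compile can sit as late as position 10 − 3 = 7.

7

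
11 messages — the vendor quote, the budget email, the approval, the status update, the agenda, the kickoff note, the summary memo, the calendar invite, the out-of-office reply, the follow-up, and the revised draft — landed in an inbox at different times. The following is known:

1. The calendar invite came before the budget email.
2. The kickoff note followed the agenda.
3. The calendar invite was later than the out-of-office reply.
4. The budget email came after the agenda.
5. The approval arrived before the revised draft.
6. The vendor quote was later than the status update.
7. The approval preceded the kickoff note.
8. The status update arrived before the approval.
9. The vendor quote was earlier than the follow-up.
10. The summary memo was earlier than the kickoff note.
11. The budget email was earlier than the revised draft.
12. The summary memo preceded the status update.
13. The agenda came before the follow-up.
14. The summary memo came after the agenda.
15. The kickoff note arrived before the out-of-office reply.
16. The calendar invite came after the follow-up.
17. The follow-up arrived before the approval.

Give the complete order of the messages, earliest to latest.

The constraints fix every adjacent pair, so only one ordering works:
the agenda → the summary memo → the status update → the vendor quote → the follow-up → the approval → the kickoff note → the out-of-office reply → the calendar invite → the budget email → the revised draft.

the agenda, the summary memo, the status update, the vendor quote, the follow-up, the approval, the kickoff note, the out-of-office reply, the calendar invite, the budget email, the revised draft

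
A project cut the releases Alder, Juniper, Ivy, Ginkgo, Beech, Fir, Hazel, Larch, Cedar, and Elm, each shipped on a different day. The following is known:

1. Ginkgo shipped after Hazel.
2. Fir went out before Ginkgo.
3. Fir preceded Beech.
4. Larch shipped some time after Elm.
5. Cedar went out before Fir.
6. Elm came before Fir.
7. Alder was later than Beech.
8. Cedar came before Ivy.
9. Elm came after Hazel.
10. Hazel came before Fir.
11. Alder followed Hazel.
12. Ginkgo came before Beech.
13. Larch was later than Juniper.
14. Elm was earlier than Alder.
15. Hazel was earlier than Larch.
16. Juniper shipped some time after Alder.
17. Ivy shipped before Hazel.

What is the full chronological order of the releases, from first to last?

Cedar, Ivy, Hazel, Elm, Fir, Ginkgo, Beech, Alder, Juniper, Larch

The constraints fix every adjacent pair, so only one ordering works:
Cedar → Ivy → Hazel → Elm → Fir → Ginkgo → Beech → Alder → Juniper → Larch.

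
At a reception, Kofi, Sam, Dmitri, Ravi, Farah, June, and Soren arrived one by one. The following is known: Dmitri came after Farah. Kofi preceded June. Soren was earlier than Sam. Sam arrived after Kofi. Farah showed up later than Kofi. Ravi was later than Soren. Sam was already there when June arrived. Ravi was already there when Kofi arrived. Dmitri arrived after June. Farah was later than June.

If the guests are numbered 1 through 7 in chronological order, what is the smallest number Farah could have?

June, Kofi, Ravi, Sam, and Soren must all come before Farah — 5 forced predecessors.
Nothing else is forced ahead of Farah, so their earliest slot is position 5 + 1 = 6.

6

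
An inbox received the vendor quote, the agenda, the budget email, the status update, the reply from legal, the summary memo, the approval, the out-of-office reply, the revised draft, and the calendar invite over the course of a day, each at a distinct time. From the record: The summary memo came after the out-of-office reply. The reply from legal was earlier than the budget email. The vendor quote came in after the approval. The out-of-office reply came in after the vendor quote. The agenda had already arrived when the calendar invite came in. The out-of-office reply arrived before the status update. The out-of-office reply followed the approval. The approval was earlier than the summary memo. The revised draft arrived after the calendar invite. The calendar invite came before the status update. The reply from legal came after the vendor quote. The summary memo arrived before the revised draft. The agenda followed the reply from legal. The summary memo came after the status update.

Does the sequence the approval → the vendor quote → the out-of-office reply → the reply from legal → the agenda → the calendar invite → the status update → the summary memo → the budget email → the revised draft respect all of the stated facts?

Check each stated constraint against the proposed order — e.g. the out-of-office reply is ahead of the summary memo; the approval is ahead of the summary memo. Every pair is in the required order; nothing is violated.

yes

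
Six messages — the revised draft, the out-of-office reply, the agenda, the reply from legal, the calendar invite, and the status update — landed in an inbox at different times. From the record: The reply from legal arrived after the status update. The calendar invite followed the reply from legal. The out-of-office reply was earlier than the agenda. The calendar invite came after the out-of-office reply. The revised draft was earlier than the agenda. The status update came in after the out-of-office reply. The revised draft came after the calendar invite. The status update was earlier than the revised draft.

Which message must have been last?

the agenda

Every other message has a chain of constraints placing it before the agenda, so the agenda is last.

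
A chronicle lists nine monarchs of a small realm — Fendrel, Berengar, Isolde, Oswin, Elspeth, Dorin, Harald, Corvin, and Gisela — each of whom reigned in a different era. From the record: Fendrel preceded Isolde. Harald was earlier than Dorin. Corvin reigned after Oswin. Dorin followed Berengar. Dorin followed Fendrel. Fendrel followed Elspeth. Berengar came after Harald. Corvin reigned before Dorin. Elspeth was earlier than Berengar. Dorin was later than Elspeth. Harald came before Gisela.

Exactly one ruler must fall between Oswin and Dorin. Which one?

Corvin

Tracing the constraints gives Oswin → Corvin → Dorin, so Corvin sits after Oswin and before Dorin.
No other ruler is forced both after Oswin and before Dorin.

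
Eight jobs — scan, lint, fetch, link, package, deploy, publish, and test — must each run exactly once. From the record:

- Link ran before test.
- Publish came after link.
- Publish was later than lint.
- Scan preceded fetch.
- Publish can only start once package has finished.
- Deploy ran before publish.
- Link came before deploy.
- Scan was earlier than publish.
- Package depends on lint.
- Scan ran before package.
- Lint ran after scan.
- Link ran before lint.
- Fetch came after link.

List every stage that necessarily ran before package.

Directly stated before package: lint and scan.
Link reaches package via link → lint → package.
No chain forces deploy (or any of the others) ahead of package.

link, lint, scan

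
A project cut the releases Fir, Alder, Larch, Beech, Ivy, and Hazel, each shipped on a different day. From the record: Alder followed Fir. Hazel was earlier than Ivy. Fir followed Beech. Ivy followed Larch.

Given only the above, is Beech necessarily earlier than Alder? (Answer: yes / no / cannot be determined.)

yes

Chain the constraints: Beech → Fir → Alder. Each link is directly stated, so Beech comes before Alder.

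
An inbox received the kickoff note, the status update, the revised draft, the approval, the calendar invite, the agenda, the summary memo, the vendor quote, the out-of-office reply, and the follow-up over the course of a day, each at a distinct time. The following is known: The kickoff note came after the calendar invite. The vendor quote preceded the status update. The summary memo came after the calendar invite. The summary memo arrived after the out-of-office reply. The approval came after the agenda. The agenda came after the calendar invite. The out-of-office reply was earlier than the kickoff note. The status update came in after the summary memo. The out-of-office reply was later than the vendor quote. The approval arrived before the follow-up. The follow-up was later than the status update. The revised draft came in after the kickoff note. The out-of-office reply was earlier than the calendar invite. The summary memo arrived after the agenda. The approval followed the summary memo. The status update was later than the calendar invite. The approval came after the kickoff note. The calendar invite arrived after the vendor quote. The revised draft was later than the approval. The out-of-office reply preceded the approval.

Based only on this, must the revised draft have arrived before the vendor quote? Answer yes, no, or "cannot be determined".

no

Tracing the constraints gives the vendor quote → the out-of-office reply → the approval → the revised draft, so the vendor quote must come before the revised draft.
That means the revised draft cannot be before the vendor quote.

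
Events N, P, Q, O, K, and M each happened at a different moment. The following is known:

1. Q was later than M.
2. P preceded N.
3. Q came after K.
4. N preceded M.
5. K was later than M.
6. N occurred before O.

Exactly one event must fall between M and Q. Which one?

K

Tracing the constraints gives M → K → Q, so K sits after M and before Q.
No other event is forced both after M and before Q.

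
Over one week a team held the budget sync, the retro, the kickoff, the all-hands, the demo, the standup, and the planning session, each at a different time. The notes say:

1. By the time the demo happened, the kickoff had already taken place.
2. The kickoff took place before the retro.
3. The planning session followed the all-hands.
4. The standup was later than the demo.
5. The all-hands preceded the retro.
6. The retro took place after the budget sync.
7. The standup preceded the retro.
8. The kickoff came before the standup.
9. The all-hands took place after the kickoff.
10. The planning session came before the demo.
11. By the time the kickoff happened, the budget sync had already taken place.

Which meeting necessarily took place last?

Every other meeting has a chain of constraints placing it before the retro, so the retro is last.

the retro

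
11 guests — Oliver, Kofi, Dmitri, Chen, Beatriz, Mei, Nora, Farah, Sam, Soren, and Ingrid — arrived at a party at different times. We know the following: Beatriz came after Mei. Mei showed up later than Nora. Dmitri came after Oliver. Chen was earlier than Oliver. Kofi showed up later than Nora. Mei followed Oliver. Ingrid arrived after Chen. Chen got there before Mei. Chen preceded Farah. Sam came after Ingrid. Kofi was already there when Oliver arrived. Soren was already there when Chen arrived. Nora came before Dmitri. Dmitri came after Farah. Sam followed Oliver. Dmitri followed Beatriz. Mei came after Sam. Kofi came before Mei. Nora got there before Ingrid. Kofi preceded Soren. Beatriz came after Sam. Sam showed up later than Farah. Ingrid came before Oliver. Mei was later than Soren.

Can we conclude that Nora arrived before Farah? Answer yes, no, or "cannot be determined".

yes

Chain the constraints: Nora → Kofi → Soren → Chen → Farah. Each link is directly stated, so Nora comes before Farah.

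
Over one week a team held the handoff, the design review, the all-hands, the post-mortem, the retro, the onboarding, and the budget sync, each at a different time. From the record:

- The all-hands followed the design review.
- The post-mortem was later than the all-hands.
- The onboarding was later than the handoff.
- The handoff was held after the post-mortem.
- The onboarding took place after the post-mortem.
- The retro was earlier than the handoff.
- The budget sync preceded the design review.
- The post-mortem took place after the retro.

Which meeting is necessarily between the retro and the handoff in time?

the post-mortem

Tracing the constraints gives the retro → the post-mortem → the handoff, so the post-mortem sits after the retro and before the handoff.
No other meeting is forced both after the retro and before the handoff.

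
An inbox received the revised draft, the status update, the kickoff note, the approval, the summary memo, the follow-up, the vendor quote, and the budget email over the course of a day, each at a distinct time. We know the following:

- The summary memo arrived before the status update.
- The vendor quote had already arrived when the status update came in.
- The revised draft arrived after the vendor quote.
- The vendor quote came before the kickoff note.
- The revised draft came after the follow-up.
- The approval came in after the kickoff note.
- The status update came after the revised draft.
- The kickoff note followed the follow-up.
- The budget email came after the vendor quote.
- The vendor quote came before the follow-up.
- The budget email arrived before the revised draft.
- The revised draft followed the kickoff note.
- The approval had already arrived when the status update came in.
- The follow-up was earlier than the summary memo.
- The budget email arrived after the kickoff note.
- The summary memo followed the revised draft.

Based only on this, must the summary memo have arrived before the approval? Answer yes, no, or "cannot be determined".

No chain of stated constraints runs from the summary memo to the approval, and none runs from the approval to the summary memo either.
So the relative order of the summary memo and the approval is not fixed by the given facts.

cannot be determined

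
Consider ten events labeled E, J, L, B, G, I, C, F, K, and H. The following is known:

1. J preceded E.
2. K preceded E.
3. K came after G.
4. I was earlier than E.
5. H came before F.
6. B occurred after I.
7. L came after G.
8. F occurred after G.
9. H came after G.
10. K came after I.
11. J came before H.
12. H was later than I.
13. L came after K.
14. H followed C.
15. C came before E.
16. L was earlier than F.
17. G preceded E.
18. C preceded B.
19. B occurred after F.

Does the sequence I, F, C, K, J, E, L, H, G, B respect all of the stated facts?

The constraints require G before E, but in the proposed sequence E appears ahead of G. That one violation is enough.

no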